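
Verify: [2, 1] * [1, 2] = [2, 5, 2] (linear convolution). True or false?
Recompute linear convolution of [2, 1] and [1, 2]: y[0] = 2×1 = 2; y[1] = 2×2 + 1×1 = 5; y[2] = 1×2 = 2 → [2, 5, 2]. Given [2, 5, 2] matches, so answer: Yes

Yes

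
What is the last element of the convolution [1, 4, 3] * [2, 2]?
Use y[k] = Σ_i a[i]·b[k-i] at k=3. y[3] = 3×2 = 6

6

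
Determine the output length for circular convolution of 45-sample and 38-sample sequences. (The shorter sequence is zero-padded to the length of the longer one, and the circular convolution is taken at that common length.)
Circular convolution (zero-padding the shorter input) has length max(m, n) = max(45, 38) = 45

45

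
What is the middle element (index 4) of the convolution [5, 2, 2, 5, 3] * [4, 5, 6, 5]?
Use y[k] = Σ_i a[i]·b[k-i] at k=4. y[4] = 2×5 + 2×6 + 5×5 + 3×4 = 59

59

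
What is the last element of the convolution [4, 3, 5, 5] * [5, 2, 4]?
Use y[k] = Σ_i a[i]·b[k-i] at k=5. y[5] = 5×4 = 20

20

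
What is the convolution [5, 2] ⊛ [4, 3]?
y[0] = 5×4 = 20; y[1] = 5×3 + 2×4 = 23; y[2] = 2×3 = 6

[20, 23, 6]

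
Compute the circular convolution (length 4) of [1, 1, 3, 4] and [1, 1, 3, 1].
Use y[k] = Σ_j f[j]·g[(k-j) mod 4]. y[0] = 1×1 + 1×1 + 3×3 + 4×1 = 15; y[1] = 1×1 + 1×1 + 3×1 + 4×3 = 17; y[2] = 1×3 + 1×1 + 3×1 + 4×1 = 11; y[3] = 1×1 + 1×3 + 3×1 + 4×1 = 11. Result: [15, 17, 11, 11]

[15, 17, 11, 11]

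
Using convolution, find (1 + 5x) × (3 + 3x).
Ascending coefficients: a = [1, 5], b = [3, 3]. c[0] = 1×3 = 3; c[1] = 1×3 + 5×3 = 18; c[2] = 5×3 = 15. Result coefficients: [3, 18, 15] → 3 + 18x + 15x^2

3 + 18x + 15x^2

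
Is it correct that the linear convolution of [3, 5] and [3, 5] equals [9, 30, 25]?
Recompute linear convolution of [3, 5] and [3, 5]: y[0] = 3×3 = 9; y[1] = 3×5 + 5×3 = 30; y[2] = 5×5 = 25 → [9, 30, 25]. Given [9, 30, 25] matches, so answer: Yes

Yes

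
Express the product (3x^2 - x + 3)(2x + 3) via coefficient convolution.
Ascending coefficients: a = [3, -1, 3], b = [3, 2]. c[0] = 3×3 = 9; c[1] = 3×2 + -1×3 = 3; c[2] = -1×2 + 3×3 = 7; c[3] = 3×2 = 6. Result coefficients: [9, 3, 7, 6] → 6x^3 + 7x^2 + 3x + 9

6x^3 + 7x^2 + 3x + 9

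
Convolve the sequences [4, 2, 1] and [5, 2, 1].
y[0] = 4×5 = 20; y[1] = 4×2 + 2×5 = 18; y[2] = 4×1 + 2×2 + 1×5 = 13; y[3] = 2×1 + 1×2 = 4; y[4] = 1×1 = 1

[20, 18, 13, 4, 1]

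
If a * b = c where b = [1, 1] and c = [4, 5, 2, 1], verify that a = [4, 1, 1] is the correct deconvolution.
Forward-compute [4, 1, 1] * [1, 1]: c[0] = 4×1 = 4; c[1] = 4×1 + 1×1 = 5; c[2] = 1×1 + 1×1 = 2; c[3] = 1×1 = 1 → [4, 5, 2, 1]. Matches given c = [4, 5, 2, 1], so verified.

Verified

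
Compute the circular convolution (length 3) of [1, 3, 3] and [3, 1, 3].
Use y[k] = Σ_j x[j]·h[(k-j) mod 3]. y[0] = 1×3 + 3×3 + 3×1 = 15; y[1] = 1×1 + 3×3 + 3×3 = 19; y[2] = 1×3 + 3×1 + 3×3 = 15. Result: [15, 19, 15]

[15, 19, 15]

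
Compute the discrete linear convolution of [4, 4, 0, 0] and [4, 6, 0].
y[0] = 4×4 = 16; y[1] = 4×6 + 4×4 = 40; y[2] = 4×0 + 4×6 + 0×4 = 24; y[3] = 4×0 + 0×6 + 0×4 = 0; y[4] = 0×0 + 0×6 = 0; y[5] = 0×0 = 0

[16, 40, 24, 0, 0, 0]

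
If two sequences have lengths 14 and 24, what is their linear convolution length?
Linear/full convolution length: m + n - 1 = 14 + 24 - 1 = 37

37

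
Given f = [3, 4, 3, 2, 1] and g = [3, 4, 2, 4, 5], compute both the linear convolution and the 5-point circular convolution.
Linear: y_lin[0] = 3×3 = 9; y_lin[1] = 3×4 + 4×3 = 24; y_lin[2] = 3×2 + 4×4 + 3×3 = 31; y_lin[3] = 3×4 + 4×2 + 3×4 + 2×3 = 38; y_lin[4] = 3×5 + 4×4 + 3×2 + 2×4 + 1×3 = 48; y_lin[5] = 4×5 + 3×4 + 2×2 + 1×4 = 40; y_lin[6] = 3×5 + 2×4 + 1×2 = 25; y_lin[7] = 2×5 + 1×4 = 14; y_lin[8] = 1×5 = 5 → [9, 24, 31, 38, 48, 40, 25, 14, 5]. Circular (length 5): y[0] = 3×3 + 4×5 + 3×4 + 2×2 + 1×4 = 49; y[1] = 3×4 + 4×3 + 3×5 + 2×4 + 1×2 = 49; y[2] = 3×2 + 4×4 + 3×3 + 2×5 + 1×4 = 45; y[3] = 3×4 + 4×2 + 3×4 + 2×3 + 1×5 = 43; y[4] = 3×5 + 4×4 + 3×2 + 2×4 + 1×3 = 48 → [49, 49, 45, 43, 48]

Linear: [9, 24, 31, 38, 48, 40, 25, 14, 5], Circular: [49, 49, 45, 43, 48]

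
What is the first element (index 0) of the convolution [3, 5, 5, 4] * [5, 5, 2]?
Use y[k] = Σ_i a[i]·b[k-i] at k=0. y[0] = 3×5 = 15

15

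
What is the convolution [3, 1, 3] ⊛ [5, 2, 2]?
y[0] = 3×5 = 15; y[1] = 3×2 + 1×5 = 11; y[2] = 3×2 + 1×2 + 3×5 = 23; y[3] = 1×2 + 3×2 = 8; y[4] = 3×2 = 6

[15, 11, 23, 8, 6]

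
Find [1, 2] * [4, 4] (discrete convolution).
y[0] = 1×4 = 4; y[1] = 1×4 + 2×4 = 12; y[2] = 2×4 = 8

[4, 12, 8]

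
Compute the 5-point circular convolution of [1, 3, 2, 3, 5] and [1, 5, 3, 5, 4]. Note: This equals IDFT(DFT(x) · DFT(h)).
Either evaluate y[k] = Σ_j x[j]·h[(k-j) mod 5] directly, or use IDFT(DFT(x) · DFT(h)). y[0] = 1×1 + 3×4 + 2×5 + 3×3 + 5×5 = 57; y[1] = 1×5 + 3×1 + 2×4 + 3×5 + 5×3 = 46; y[2] = 1×3 + 3×5 + 2×1 + 3×4 + 5×5 = 57; y[3] = 1×5 + 3×3 + 2×5 + 3×1 + 5×4 = 47; y[4] = 1×4 + 3×5 + 2×3 + 3×5 + 5×1 = 45. Result: [57, 46, 57, 47, 45]

[57, 46, 57, 47, 45]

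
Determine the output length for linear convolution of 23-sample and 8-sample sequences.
Linear/full convolution length: m + n - 1 = 23 + 8 - 1 = 30

30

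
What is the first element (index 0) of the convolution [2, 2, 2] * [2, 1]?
Use y[k] = Σ_i a[i]·b[k-i] at k=0. y[0] = 2×2 = 4

4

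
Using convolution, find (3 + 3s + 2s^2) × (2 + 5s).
Ascending coefficients: a = [3, 3, 2], b = [2, 5]. c[0] = 3×2 = 6; c[1] = 3×5 + 3×2 = 21; c[2] = 3×5 + 2×2 = 19; c[3] = 2×5 = 10. Result coefficients: [6, 21, 19, 10] → 6 + 21s + 19s^2 + 10s^3

6 + 21s + 19s^2 + 10s^3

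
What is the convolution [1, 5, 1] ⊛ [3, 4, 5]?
y[0] = 1×3 = 3; y[1] = 1×4 + 5×3 = 19; y[2] = 1×5 + 5×4 + 1×3 = 28; y[3] = 5×5 + 1×4 = 29; y[4] = 1×5 = 5

[3, 19, 28, 29, 5]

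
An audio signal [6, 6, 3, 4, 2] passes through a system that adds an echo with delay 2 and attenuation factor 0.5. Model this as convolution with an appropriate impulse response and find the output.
Direct-path + delayed-attenuated-path model → impulse response h = [1, 0, 0.5] (1 at lag 0, 0.5 at lag 2). Output y[n] = x[n] + 0.5·x[n - 2] (with x[n] = 0 outside 0..4): y[0] = 6 + 0.5×0 = 6; y[1] = 6 + 0.5×0 = 6; y[2] = 3 + 0.5×6 = 6.0; y[3] = 4 + 0.5×6 = 7.0; y[4] = 2 + 0.5×3 = 3.5; y[5] = 0 + 0.5×4 = 2.0; y[6] = 0 + 0.5×2 = 1.0. So y = [6, 6, 6.0, 7.0, 3.5, 2.0, 1.0]

[6, 6, 6.0, 7.0, 3.5, 2.0, 1.0]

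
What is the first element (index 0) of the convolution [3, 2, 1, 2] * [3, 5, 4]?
Use y[k] = Σ_i a[i]·b[k-i] at k=0. y[0] = 3×3 = 9

9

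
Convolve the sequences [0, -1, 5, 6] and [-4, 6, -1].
y[0] = 0×-4 = 0; y[1] = 0×6 + -1×-4 = 4; y[2] = 0×-1 + -1×6 + 5×-4 = -26; y[3] = -1×-1 + 5×6 + 6×-4 = 7; y[4] = 5×-1 + 6×6 = 31; y[5] = 6×-1 = -6

[0, 4, -26, 7, 31, -6]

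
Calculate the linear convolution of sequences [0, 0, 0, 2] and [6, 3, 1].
y[0] = 0×6 = 0; y[1] = 0×3 + 0×6 = 0; y[2] = 0×1 + 0×3 + 0×6 = 0; y[3] = 0×1 + 0×3 + 2×6 = 12; y[4] = 0×1 + 2×3 = 6; y[5] = 2×1 = 2

[0, 0, 0, 12, 6, 2]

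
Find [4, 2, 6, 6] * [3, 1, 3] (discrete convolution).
y[0] = 4×3 = 12; y[1] = 4×1 + 2×3 = 10; y[2] = 4×3 + 2×1 + 6×3 = 32; y[3] = 2×3 + 6×1 + 6×3 = 30; y[4] = 6×3 + 6×1 = 24; y[5] = 6×3 = 18

[12, 10, 32, 30, 24, 18]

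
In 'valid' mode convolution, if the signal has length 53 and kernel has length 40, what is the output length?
'Valid' mode counts only positions where the kernel fully overlaps the signal: m - n + 1 = 53 - 40 + 1 = 14

14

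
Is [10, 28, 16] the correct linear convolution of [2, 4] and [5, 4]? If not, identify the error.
Recompute linear convolution of [2, 4] and [5, 4]: y[0] = 2×5 = 10; y[1] = 2×4 + 4×5 = 28; y[2] = 4×4 = 16 → [10, 28, 16]. Given [10, 28, 16] matches, so answer: Yes

Yes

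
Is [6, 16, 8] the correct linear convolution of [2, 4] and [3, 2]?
Recompute linear convolution of [2, 4] and [3, 2]: y[0] = 2×3 = 6; y[1] = 2×2 + 4×3 = 16; y[2] = 4×2 = 8 → [6, 16, 8]. Given [6, 16, 8] matches, so answer: Yes

Yes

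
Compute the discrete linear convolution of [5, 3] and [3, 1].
y[0] = 5×3 = 15; y[1] = 5×1 + 3×3 = 14; y[2] = 3×1 = 3

[15, 14, 3]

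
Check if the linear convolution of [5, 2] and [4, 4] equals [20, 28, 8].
Recompute linear convolution of [5, 2] and [4, 4]: y[0] = 5×4 = 20; y[1] = 5×4 + 2×4 = 28; y[2] = 2×4 = 8 → [20, 28, 8]. Given [20, 28, 8] matches, so answer: Yes

Yes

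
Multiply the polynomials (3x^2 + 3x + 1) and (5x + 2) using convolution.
Ascending coefficients: a = [1, 3, 3], b = [2, 5]. c[0] = 1×2 = 2; c[1] = 1×5 + 3×2 = 11; c[2] = 3×5 + 3×2 = 21; c[3] = 3×5 = 15. Result coefficients: [2, 11, 21, 15] → 15x^3 + 21x^2 + 11x + 2

15x^3 + 21x^2 + 11x + 2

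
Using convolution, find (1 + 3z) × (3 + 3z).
Ascending coefficients: a = [1, 3], b = [3, 3]. c[0] = 1×3 = 3; c[1] = 1×3 + 3×3 = 12; c[2] = 3×3 = 9. Result coefficients: [3, 12, 9] → 3 + 12z + 9z^2

3 + 12z + 9z^2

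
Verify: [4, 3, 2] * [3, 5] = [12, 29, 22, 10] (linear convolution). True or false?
Recompute linear convolution of [4, 3, 2] and [3, 5]: y[0] = 4×3 = 12; y[1] = 4×5 + 3×3 = 29; y[2] = 3×5 + 2×3 = 21; y[3] = 2×5 = 10 → [12, 29, 21, 10]. Compare to given [12, 29, 22, 10]: they differ at index 2: given 22, correct 21, so answer: No

No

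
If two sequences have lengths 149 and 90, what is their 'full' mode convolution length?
Linear/full convolution length: m + n - 1 = 149 + 90 - 1 = 238

238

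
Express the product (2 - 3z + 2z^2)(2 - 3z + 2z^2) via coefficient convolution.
Ascending coefficients: a = [2, -3, 2], b = [2, -3, 2]. c[0] = 2×2 = 4; c[1] = 2×-3 + -3×2 = -12; c[2] = 2×2 + -3×-3 + 2×2 = 17; c[3] = -3×2 + 2×-3 = -12; c[4] = 2×2 = 4. Result coefficients: [4, -12, 17, -12, 4] → 4 - 12z + 17z^2 - 12z^3 + 4z^4

4 - 12z + 17z^2 - 12z^3 + 4z^4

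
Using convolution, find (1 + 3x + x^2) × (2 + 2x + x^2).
Ascending coefficients: a = [1, 3, 1], b = [2, 2, 1]. c[0] = 1×2 = 2; c[1] = 1×2 + 3×2 = 8; c[2] = 1×1 + 3×2 + 1×2 = 9; c[3] = 3×1 + 1×2 = 5; c[4] = 1×1 = 1. Result coefficients: [2, 8, 9, 5, 1] → 2 + 8x + 9x^2 + 5x^3 + x^4

2 + 8x + 9x^2 + 5x^3 + x^4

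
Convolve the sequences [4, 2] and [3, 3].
y[0] = 4×3 = 12; y[1] = 4×3 + 2×3 = 18; y[2] = 2×3 = 6

[12, 18, 6]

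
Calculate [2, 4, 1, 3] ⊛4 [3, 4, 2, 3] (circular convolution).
Use y[k] = Σ_j f[j]·g[(k-j) mod 4]. y[0] = 2×3 + 4×3 + 1×2 + 3×4 = 32; y[1] = 2×4 + 4×3 + 1×3 + 3×2 = 29; y[2] = 2×2 + 4×4 + 1×3 + 3×3 = 32; y[3] = 2×3 + 4×2 + 1×4 + 3×3 = 27. Result: [32, 29, 32, 27]

[32, 29, 32, 27]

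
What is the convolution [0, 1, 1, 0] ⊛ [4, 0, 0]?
y[0] = 0×4 = 0; y[1] = 0×0 + 1×4 = 4; y[2] = 0×0 + 1×0 + 1×4 = 4; y[3] = 1×0 + 1×0 + 0×4 = 0; y[4] = 1×0 + 0×0 = 0; y[5] = 0×0 = 0

[0, 4, 4, 0, 0, 0]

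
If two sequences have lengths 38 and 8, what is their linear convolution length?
Linear/full convolution length: m + n - 1 = 38 + 8 - 1 = 45

45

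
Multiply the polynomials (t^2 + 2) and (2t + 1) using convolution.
Ascending coefficients: a = [2, 0, 1], b = [1, 2]. c[0] = 2×1 = 2; c[1] = 2×2 + 0×1 = 4; c[2] = 0×2 + 1×1 = 1; c[3] = 1×2 = 2. Result coefficients: [2, 4, 1, 2] → 2t^3 + t^2 + 4t + 2

2t^3 + t^2 + 4t + 2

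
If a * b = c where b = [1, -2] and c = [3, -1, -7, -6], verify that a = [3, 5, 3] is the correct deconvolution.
Forward-compute [3, 5, 3] * [1, -2]: c[0] = 3×1 = 3; c[1] = 3×-2 + 5×1 = -1; c[2] = 5×-2 + 3×1 = -7; c[3] = 3×-2 = -6 → [3, -1, -7, -6]. Matches given c = [3, -1, -7, -6], so verified.

Verified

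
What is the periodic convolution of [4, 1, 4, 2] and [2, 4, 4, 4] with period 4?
Use y[k] = Σ_j u[j]·v[(k-j) mod 4]. y[0] = 4×2 + 1×4 + 4×4 + 2×4 = 36; y[1] = 4×4 + 1×2 + 4×4 + 2×4 = 42; y[2] = 4×4 + 1×4 + 4×2 + 2×4 = 36; y[3] = 4×4 + 1×4 + 4×4 + 2×2 = 40. Result: [36, 42, 36, 40]

[36, 42, 36, 40]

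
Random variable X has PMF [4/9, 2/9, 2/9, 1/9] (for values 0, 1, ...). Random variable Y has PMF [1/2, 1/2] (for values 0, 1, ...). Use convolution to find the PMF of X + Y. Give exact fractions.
P(X+Y=k) = Σ_i P(X=i)·P(Y=k-i) — a convolution of [4/9, 2/9, 2/9, 1/9] and [1/2, 1/2]. P(X+Y=0) = (4/9)×(1/2) = 2/9; P(X+Y=1) = (4/9)×(1/2) + (2/9)×(1/2) = 2/9 + 1/9 = 1/3; P(X+Y=2) = (2/9)×(1/2) + (2/9)×(1/2) = 1/9 + 1/9 = 2/9; P(X+Y=3) = (2/9)×(1/2) + (1/9)×(1/2) = 1/9 + 1/18 = 1/6; P(X+Y=4) = (1/9)×(1/2) = 1/18. PMF: [2/9, 1/3, 2/9, 1/6, 1/18] (sums to 1 ✓)

[2/9, 1/3, 2/9, 1/6, 1/18]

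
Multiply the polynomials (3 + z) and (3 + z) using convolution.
Ascending coefficients: a = [3, 1], b = [3, 1]. c[0] = 3×3 = 9; c[1] = 3×1 + 1×3 = 6; c[2] = 1×1 = 1. Result coefficients: [9, 6, 1] → 9 + 6z + z^2

9 + 6z + z^2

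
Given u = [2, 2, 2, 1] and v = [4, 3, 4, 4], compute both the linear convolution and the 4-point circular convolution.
Linear: y_lin[0] = 2×4 = 8; y_lin[1] = 2×3 + 2×4 = 14; y_lin[2] = 2×4 + 2×3 + 2×4 = 22; y_lin[3] = 2×4 + 2×4 + 2×3 + 1×4 = 26; y_lin[4] = 2×4 + 2×4 + 1×3 = 19; y_lin[5] = 2×4 + 1×4 = 12; y_lin[6] = 1×4 = 4 → [8, 14, 22, 26, 19, 12, 4]. Circular (length 4): y[0] = 2×4 + 2×4 + 2×4 + 1×3 = 27; y[1] = 2×3 + 2×4 + 2×4 + 1×4 = 26; y[2] = 2×4 + 2×3 + 2×4 + 1×4 = 26; y[3] = 2×4 + 2×4 + 2×3 + 1×4 = 26 → [27, 26, 26, 26]

Linear: [8, 14, 22, 26, 19, 12, 4], Circular: [27, 26, 26, 26]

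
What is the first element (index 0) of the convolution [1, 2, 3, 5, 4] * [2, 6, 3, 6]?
Use y[k] = Σ_i a[i]·b[k-i] at k=0. y[0] = 1×2 = 2

2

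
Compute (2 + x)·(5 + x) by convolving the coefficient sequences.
Ascending coefficients: a = [2, 1], b = [5, 1]. c[0] = 2×5 = 10; c[1] = 2×1 + 1×5 = 7; c[2] = 1×1 = 1. Result coefficients: [10, 7, 1] → 10 + 7x + x^2

10 + 7x + x^2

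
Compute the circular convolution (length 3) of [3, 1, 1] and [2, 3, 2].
Use y[k] = Σ_j f[j]·g[(k-j) mod 3]. y[0] = 3×2 + 1×2 + 1×3 = 11; y[1] = 3×3 + 1×2 + 1×2 = 13; y[2] = 3×2 + 1×3 + 1×2 = 11. Result: [11, 13, 11]

[11, 13, 11]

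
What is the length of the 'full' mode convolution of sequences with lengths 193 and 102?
Linear/full convolution length: m + n - 1 = 193 + 102 - 1 = 294

294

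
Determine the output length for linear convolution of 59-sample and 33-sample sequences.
Linear/full convolution length: m + n - 1 = 59 + 33 - 1 = 91

91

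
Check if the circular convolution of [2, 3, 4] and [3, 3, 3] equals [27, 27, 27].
Recompute circular convolution of [2, 3, 4] and [3, 3, 3]: y[0] = 2×3 + 3×3 + 4×3 = 27; y[1] = 2×3 + 3×3 + 4×3 = 27; y[2] = 2×3 + 3×3 + 4×3 = 27 → [27, 27, 27]. Given [27, 27, 27] matches, so answer: Yes

Yes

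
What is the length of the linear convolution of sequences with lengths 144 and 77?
Linear/full convolution length: m + n - 1 = 144 + 77 - 1 = 220

220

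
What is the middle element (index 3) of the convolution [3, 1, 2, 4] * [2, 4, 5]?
Use y[k] = Σ_i a[i]·b[k-i] at k=3. y[3] = 1×5 + 2×4 + 4×2 = 21

21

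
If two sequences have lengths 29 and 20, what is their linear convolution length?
Linear/full convolution length: m + n - 1 = 29 + 20 - 1 = 48

48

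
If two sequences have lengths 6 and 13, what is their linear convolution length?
Linear/full convolution length: m + n - 1 = 6 + 13 - 1 = 18

18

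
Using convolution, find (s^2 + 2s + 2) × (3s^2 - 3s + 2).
Ascending coefficients: a = [2, 2, 1], b = [2, -3, 3]. c[0] = 2×2 = 4; c[1] = 2×-3 + 2×2 = -2; c[2] = 2×3 + 2×-3 + 1×2 = 2; c[3] = 2×3 + 1×-3 = 3; c[4] = 1×3 = 3. Result coefficients: [4, -2, 2, 3, 3] → 3s^4 + 3s^3 + 2s^2 - 2s + 4

3s^4 + 3s^3 + 2s^2 - 2s + 4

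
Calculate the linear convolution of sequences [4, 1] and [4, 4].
y[0] = 4×4 = 16; y[1] = 4×4 + 1×4 = 20; y[2] = 1×4 = 4

[16, 20, 4]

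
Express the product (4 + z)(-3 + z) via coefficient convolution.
Ascending coefficients: a = [4, 1], b = [-3, 1]. c[0] = 4×-3 = -12; c[1] = 4×1 + 1×-3 = 1; c[2] = 1×1 = 1. Result coefficients: [-12, 1, 1] → -12 + z + z^2

-12 + z + z^2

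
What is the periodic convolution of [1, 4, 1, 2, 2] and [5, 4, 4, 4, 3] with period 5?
Use y[k] = Σ_j a[j]·b[(k-j) mod 5]. y[0] = 1×5 + 4×3 + 1×4 + 2×4 + 2×4 = 37; y[1] = 1×4 + 4×5 + 1×3 + 2×4 + 2×4 = 43; y[2] = 1×4 + 4×4 + 1×5 + 2×3 + 2×4 = 39; y[3] = 1×4 + 4×4 + 1×4 + 2×5 + 2×3 = 40; y[4] = 1×3 + 4×4 + 1×4 + 2×4 + 2×5 = 41. Result: [37, 43, 39, 40, 41]

[37, 43, 39, 40, 41]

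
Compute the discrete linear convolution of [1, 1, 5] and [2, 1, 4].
y[0] = 1×2 = 2; y[1] = 1×1 + 1×2 = 3; y[2] = 1×4 + 1×1 + 5×2 = 15; y[3] = 1×4 + 5×1 = 9; y[4] = 5×4 = 20

[2, 3, 15, 9, 20]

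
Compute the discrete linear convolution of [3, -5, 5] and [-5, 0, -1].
y[0] = 3×-5 = -15; y[1] = 3×0 + -5×-5 = 25; y[2] = 3×-1 + -5×0 + 5×-5 = -28; y[3] = -5×-1 + 5×0 = 5; y[4] = 5×-1 = -5

[-15, 25, -28, 5, -5]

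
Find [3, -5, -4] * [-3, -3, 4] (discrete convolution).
y[0] = 3×-3 = -9; y[1] = 3×-3 + -5×-3 = 6; y[2] = 3×4 + -5×-3 + -4×-3 = 39; y[3] = -5×4 + -4×-3 = -8; y[4] = -4×4 = -16

[-9, 6, 39, -8, -16]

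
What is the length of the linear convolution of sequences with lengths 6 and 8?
Linear/full convolution length: m + n - 1 = 6 + 8 - 1 = 13

13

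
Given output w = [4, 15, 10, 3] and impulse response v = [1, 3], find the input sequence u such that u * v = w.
Deconvolve w=[4, 15, 10, 3] by v=[1, 3]. Since v[0]=1, solve forward: u[0] = w[0] / 1 = 4; u[1] = (w[1] - 4×3) / 1 = 3; u[2] = (w[2] - 3×3) / 1 = 1. So u = [4, 3, 1]. Check by forward convolution: w[0] = 4×1 = 4; w[1] = 4×3 + 3×1 = 15; w[2] = 3×3 + 1×1 = 10; w[3] = 1×3 = 3

[4, 3, 1]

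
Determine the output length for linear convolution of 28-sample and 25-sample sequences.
Linear/full convolution length: m + n - 1 = 28 + 25 - 1 = 52

52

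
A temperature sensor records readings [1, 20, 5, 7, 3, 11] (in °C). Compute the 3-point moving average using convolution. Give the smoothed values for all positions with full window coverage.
3-point moving average kernel = [1, 1, 1]. Apply in 'valid' mode (full window coverage): avg[0] = (1 + 20 + 5) / 3 = 8.67; avg[1] = (20 + 5 + 7) / 3 = 10.67; avg[2] = (5 + 7 + 3) / 3 = 5.0; avg[3] = (7 + 3 + 11) / 3 = 7.0. Smoothed values: [8.67, 10.67, 5.0, 7.0]

[8.67, 10.67, 5.0, 7.0]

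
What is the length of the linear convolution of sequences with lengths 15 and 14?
Linear/full convolution length: m + n - 1 = 15 + 14 - 1 = 28

28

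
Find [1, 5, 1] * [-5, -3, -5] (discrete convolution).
y[0] = 1×-5 = -5; y[1] = 1×-3 + 5×-5 = -28; y[2] = 1×-5 + 5×-3 + 1×-5 = -25; y[3] = 5×-5 + 1×-3 = -28; y[4] = 1×-5 = -5

[-5, -28, -25, -28, -5]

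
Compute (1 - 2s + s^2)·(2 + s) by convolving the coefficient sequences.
Ascending coefficients: a = [1, -2, 1], b = [2, 1]. c[0] = 1×2 = 2; c[1] = 1×1 + -2×2 = -3; c[2] = -2×1 + 1×2 = 0; c[3] = 1×1 = 1. Result coefficients: [2, -3, 0, 1] → 2 - 3s + s^3

2 - 3s + s^3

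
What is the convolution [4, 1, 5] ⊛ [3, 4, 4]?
y[0] = 4×3 = 12; y[1] = 4×4 + 1×3 = 19; y[2] = 4×4 + 1×4 + 5×3 = 35; y[3] = 1×4 + 5×4 = 24; y[4] = 5×4 = 20

[12, 19, 35, 24, 20]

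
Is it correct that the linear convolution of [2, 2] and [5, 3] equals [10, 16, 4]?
Recompute linear convolution of [2, 2] and [5, 3]: y[0] = 2×5 = 10; y[1] = 2×3 + 2×5 = 16; y[2] = 2×3 = 6 → [10, 16, 6]. Compare to given [10, 16, 4]: they differ at index 2: given 4, correct 6, so answer: No

No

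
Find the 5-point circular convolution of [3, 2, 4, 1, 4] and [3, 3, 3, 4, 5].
Use y[k] = Σ_j u[j]·v[(k-j) mod 5]. y[0] = 3×3 + 2×5 + 4×4 + 1×3 + 4×3 = 50; y[1] = 3×3 + 2×3 + 4×5 + 1×4 + 4×3 = 51; y[2] = 3×3 + 2×3 + 4×3 + 1×5 + 4×4 = 48; y[3] = 3×4 + 2×3 + 4×3 + 1×3 + 4×5 = 53; y[4] = 3×5 + 2×4 + 4×3 + 1×3 + 4×3 = 50. Result: [50, 51, 48, 53, 50]

[50, 51, 48, 53, 50]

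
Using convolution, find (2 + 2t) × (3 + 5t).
Ascending coefficients: a = [2, 2], b = [3, 5]. c[0] = 2×3 = 6; c[1] = 2×5 + 2×3 = 16; c[2] = 2×5 = 10. Result coefficients: [6, 16, 10] → 6 + 16t + 10t^2

6 + 16t + 10t^2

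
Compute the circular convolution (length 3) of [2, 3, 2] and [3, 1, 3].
Use y[k] = Σ_j s[j]·t[(k-j) mod 3]. y[0] = 2×3 + 3×3 + 2×1 = 17; y[1] = 2×1 + 3×3 + 2×3 = 17; y[2] = 2×3 + 3×1 + 2×3 = 15. Result: [17, 17, 15]

[17, 17, 15]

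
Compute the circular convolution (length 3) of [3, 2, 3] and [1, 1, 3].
Use y[k] = Σ_j a[j]·b[(k-j) mod 3]. y[0] = 3×1 + 2×3 + 3×1 = 12; y[1] = 3×1 + 2×1 + 3×3 = 14; y[2] = 3×3 + 2×1 + 3×1 = 14. Result: [12, 14, 14]

[12, 14, 14]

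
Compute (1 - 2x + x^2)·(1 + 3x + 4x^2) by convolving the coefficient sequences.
Ascending coefficients: a = [1, -2, 1], b = [1, 3, 4]. c[0] = 1×1 = 1; c[1] = 1×3 + -2×1 = 1; c[2] = 1×4 + -2×3 + 1×1 = -1; c[3] = -2×4 + 1×3 = -5; c[4] = 1×4 = 4. Result coefficients: [1, 1, -1, -5, 4] → 1 + x - x^2 - 5x^3 + 4x^4

1 + x - x^2 - 5x^3 + 4x^4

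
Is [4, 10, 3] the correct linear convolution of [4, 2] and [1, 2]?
Recompute linear convolution of [4, 2] and [1, 2]: y[0] = 4×1 = 4; y[1] = 4×2 + 2×1 = 10; y[2] = 2×2 = 4 → [4, 10, 4]. Compare to given [4, 10, 3]: they differ at index 2: given 3, correct 4, so answer: No

No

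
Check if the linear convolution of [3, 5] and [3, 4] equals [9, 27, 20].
Recompute linear convolution of [3, 5] and [3, 4]: y[0] = 3×3 = 9; y[1] = 3×4 + 5×3 = 27; y[2] = 5×4 = 20 → [9, 27, 20]. Given [9, 27, 20] matches, so answer: Yes

Yes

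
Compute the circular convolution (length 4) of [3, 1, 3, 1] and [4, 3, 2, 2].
Use y[k] = Σ_j s[j]·t[(k-j) mod 4]. y[0] = 3×4 + 1×2 + 3×2 + 1×3 = 23; y[1] = 3×3 + 1×4 + 3×2 + 1×2 = 21; y[2] = 3×2 + 1×3 + 3×4 + 1×2 = 23; y[3] = 3×2 + 1×2 + 3×3 + 1×4 = 21. Result: [23, 21, 23, 21]

[23, 21, 23, 21]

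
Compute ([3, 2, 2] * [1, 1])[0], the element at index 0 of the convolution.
Use y[k] = Σ_i a[i]·b[k-i] at k=0. y[0] = 3×1 = 3

3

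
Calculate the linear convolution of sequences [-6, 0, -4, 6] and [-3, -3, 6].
y[0] = -6×-3 = 18; y[1] = -6×-3 + 0×-3 = 18; y[2] = -6×6 + 0×-3 + -4×-3 = -24; y[3] = 0×6 + -4×-3 + 6×-3 = -6; y[4] = -4×6 + 6×-3 = -42; y[5] = 6×6 = 36

[18, 18, -24, -6, -42, 36]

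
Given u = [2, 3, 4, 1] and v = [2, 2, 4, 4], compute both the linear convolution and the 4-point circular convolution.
Linear: y_lin[0] = 2×2 = 4; y_lin[1] = 2×2 + 3×2 = 10; y_lin[2] = 2×4 + 3×2 + 4×2 = 22; y_lin[3] = 2×4 + 3×4 + 4×2 + 1×2 = 30; y_lin[4] = 3×4 + 4×4 + 1×2 = 30; y_lin[5] = 4×4 + 1×4 = 20; y_lin[6] = 1×4 = 4 → [4, 10, 22, 30, 30, 20, 4]. Circular (length 4): y[0] = 2×2 + 3×4 + 4×4 + 1×2 = 34; y[1] = 2×2 + 3×2 + 4×4 + 1×4 = 30; y[2] = 2×4 + 3×2 + 4×2 + 1×4 = 26; y[3] = 2×4 + 3×4 + 4×2 + 1×2 = 30 → [34, 30, 26, 30]

Linear: [4, 10, 22, 30, 30, 20, 4], Circular: [34, 30, 26, 30]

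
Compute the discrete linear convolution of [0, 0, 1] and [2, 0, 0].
y[0] = 0×2 = 0; y[1] = 0×0 + 0×2 = 0; y[2] = 0×0 + 0×0 + 1×2 = 2; y[3] = 0×0 + 1×0 = 0; y[4] = 1×0 = 0

[0, 0, 2, 0, 0]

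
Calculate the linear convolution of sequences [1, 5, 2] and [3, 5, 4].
y[0] = 1×3 = 3; y[1] = 1×5 + 5×3 = 20; y[2] = 1×4 + 5×5 + 2×3 = 35; y[3] = 5×4 + 2×5 = 30; y[4] = 2×4 = 8

[3, 20, 35, 30, 8]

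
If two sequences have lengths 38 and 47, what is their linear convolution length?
Linear/full convolution length: m + n - 1 = 38 + 47 - 1 = 84

84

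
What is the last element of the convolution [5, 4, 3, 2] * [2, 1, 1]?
Use y[k] = Σ_i a[i]·b[k-i] at k=5. y[5] = 2×1 = 2

2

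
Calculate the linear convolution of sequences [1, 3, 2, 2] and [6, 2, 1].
y[0] = 1×6 = 6; y[1] = 1×2 + 3×6 = 20; y[2] = 1×1 + 3×2 + 2×6 = 19; y[3] = 3×1 + 2×2 + 2×6 = 19; y[4] = 2×1 + 2×2 = 6; y[5] = 2×1 = 2

[6, 20, 19, 19, 6, 2]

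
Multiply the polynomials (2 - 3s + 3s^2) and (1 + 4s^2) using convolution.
Ascending coefficients: a = [2, -3, 3], b = [1, 0, 4]. c[0] = 2×1 = 2; c[1] = 2×0 + -3×1 = -3; c[2] = 2×4 + -3×0 + 3×1 = 11; c[3] = -3×4 + 3×0 = -12; c[4] = 3×4 = 12. Result coefficients: [2, -3, 11, -12, 12] → 2 - 3s + 11s^2 - 12s^3 + 12s^4

2 - 3s + 11s^2 - 12s^3 + 12s^4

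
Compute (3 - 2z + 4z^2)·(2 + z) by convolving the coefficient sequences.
Ascending coefficients: a = [3, -2, 4], b = [2, 1]. c[0] = 3×2 = 6; c[1] = 3×1 + -2×2 = -1; c[2] = -2×1 + 4×2 = 6; c[3] = 4×1 = 4. Result coefficients: [6, -1, 6, 4] → 6 - z + 6z^2 + 4z^3

6 - z + 6z^2 + 4z^3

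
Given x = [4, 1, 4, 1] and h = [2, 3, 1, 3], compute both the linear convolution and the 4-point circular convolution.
Linear: y_lin[0] = 4×2 = 8; y_lin[1] = 4×3 + 1×2 = 14; y_lin[2] = 4×1 + 1×3 + 4×2 = 15; y_lin[3] = 4×3 + 1×1 + 4×3 + 1×2 = 27; y_lin[4] = 1×3 + 4×1 + 1×3 = 10; y_lin[5] = 4×3 + 1×1 = 13; y_lin[6] = 1×3 = 3 → [8, 14, 15, 27, 10, 13, 3]. Circular (length 4): y[0] = 4×2 + 1×3 + 4×1 + 1×3 = 18; y[1] = 4×3 + 1×2 + 4×3 + 1×1 = 27; y[2] = 4×1 + 1×3 + 4×2 + 1×3 = 18; y[3] = 4×3 + 1×1 + 4×3 + 1×2 = 27 → [18, 27, 18, 27]

Linear: [8, 14, 15, 27, 10, 13, 3], Circular: [18, 27, 18, 27]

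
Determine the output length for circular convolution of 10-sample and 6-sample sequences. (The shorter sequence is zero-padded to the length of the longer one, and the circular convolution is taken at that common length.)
Circular convolution (zero-padding the shorter input) has length max(m, n) = max(10, 6) = 10

10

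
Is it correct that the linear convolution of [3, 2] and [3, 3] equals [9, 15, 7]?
Recompute linear convolution of [3, 2] and [3, 3]: y[0] = 3×3 = 9; y[1] = 3×3 + 2×3 = 15; y[2] = 2×3 = 6 → [9, 15, 6]. Compare to given [9, 15, 7]: they differ at index 2: given 7, correct 6, so answer: No

No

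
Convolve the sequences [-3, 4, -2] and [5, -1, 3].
y[0] = -3×5 = -15; y[1] = -3×-1 + 4×5 = 23; y[2] = -3×3 + 4×-1 + -2×5 = -23; y[3] = 4×3 + -2×-1 = 14; y[4] = -2×3 = -6

[-15, 23, -23, 14, -6]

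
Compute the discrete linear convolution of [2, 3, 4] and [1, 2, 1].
y[0] = 2×1 = 2; y[1] = 2×2 + 3×1 = 7; y[2] = 2×1 + 3×2 + 4×1 = 12; y[3] = 3×1 + 4×2 = 11; y[4] = 4×1 = 4

[2, 7, 12, 11, 4]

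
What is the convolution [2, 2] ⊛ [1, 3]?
y[0] = 2×1 = 2; y[1] = 2×3 + 2×1 = 8; y[2] = 2×3 = 6

[2, 8, 6]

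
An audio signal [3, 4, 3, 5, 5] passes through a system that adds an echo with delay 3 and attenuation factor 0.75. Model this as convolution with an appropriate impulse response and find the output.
Direct-path + delayed-attenuated-path model → impulse response h = [1, 0, 0, 0.75] (1 at lag 0, 0.75 at lag 3). Output y[n] = x[n] + 0.75·x[n - 3] (with x[n] = 0 outside 0..4): y[0] = 3 + 0.75×0 = 3; y[1] = 4 + 0.75×0 = 4; y[2] = 3 + 0.75×0 = 3; y[3] = 5 + 0.75×3 = 7.25; y[4] = 5 + 0.75×4 = 8.0; y[5] = 0 + 0.75×3 = 2.25; y[6] = 0 + 0.75×5 = 3.75; y[7] = 0 + 0.75×5 = 3.75. So y = [3, 4, 3, 7.25, 8.0, 2.25, 3.75, 3.75]

[3, 4, 3, 7.25, 8.0, 2.25, 3.75, 3.75]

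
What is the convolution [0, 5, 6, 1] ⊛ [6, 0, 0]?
y[0] = 0×6 = 0; y[1] = 0×0 + 5×6 = 30; y[2] = 0×0 + 5×0 + 6×6 = 36; y[3] = 5×0 + 6×0 + 1×6 = 6; y[4] = 6×0 + 1×0 = 0; y[5] = 1×0 = 0

[0, 30, 36, 6, 0, 0]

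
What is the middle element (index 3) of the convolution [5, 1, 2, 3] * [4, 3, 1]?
Use y[k] = Σ_i a[i]·b[k-i] at k=3. y[3] = 1×1 + 2×3 + 3×4 = 19

19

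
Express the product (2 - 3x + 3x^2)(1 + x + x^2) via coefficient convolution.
Ascending coefficients: a = [2, -3, 3], b = [1, 1, 1]. c[0] = 2×1 = 2; c[1] = 2×1 + -3×1 = -1; c[2] = 2×1 + -3×1 + 3×1 = 2; c[3] = -3×1 + 3×1 = 0; c[4] = 3×1 = 3. Result coefficients: [2, -1, 2, 0, 3] → 2 - x + 2x^2 + 3x^4

2 - x + 2x^2 + 3x^4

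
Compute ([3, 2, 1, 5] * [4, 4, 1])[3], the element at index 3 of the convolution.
Use y[k] = Σ_i a[i]·b[k-i] at k=3. y[3] = 2×1 + 1×4 + 5×4 = 26

26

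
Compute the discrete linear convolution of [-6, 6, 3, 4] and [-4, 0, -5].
y[0] = -6×-4 = 24; y[1] = -6×0 + 6×-4 = -24; y[2] = -6×-5 + 6×0 + 3×-4 = 18; y[3] = 6×-5 + 3×0 + 4×-4 = -46; y[4] = 3×-5 + 4×0 = -15; y[5] = 4×-5 = -20

[24, -24, 18, -46, -15, -20]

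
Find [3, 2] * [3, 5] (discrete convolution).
y[0] = 3×3 = 9; y[1] = 3×5 + 2×3 = 21; y[2] = 2×5 = 10

[9, 21, 10]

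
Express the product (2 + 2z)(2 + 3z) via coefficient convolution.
Ascending coefficients: a = [2, 2], b = [2, 3]. c[0] = 2×2 = 4; c[1] = 2×3 + 2×2 = 10; c[2] = 2×3 = 6. Result coefficients: [4, 10, 6] → 4 + 10z + 6z^2

4 + 10z + 6z^2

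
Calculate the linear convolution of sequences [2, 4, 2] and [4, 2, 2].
y[0] = 2×4 = 8; y[1] = 2×2 + 4×4 = 20; y[2] = 2×2 + 4×2 + 2×4 = 20; y[3] = 4×2 + 2×2 = 12; y[4] = 2×2 = 4

[8, 20, 20, 12, 4]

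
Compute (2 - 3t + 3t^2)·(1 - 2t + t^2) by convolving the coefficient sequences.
Ascending coefficients: a = [2, -3, 3], b = [1, -2, 1]. c[0] = 2×1 = 2; c[1] = 2×-2 + -3×1 = -7; c[2] = 2×1 + -3×-2 + 3×1 = 11; c[3] = -3×1 + 3×-2 = -9; c[4] = 3×1 = 3. Result coefficients: [2, -7, 11, -9, 3] → 2 - 7t + 11t^2 - 9t^3 + 3t^4

2 - 7t + 11t^2 - 9t^3 + 3t^4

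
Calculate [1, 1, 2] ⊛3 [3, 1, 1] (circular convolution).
Use y[k] = Σ_j f[j]·g[(k-j) mod 3]. y[0] = 1×3 + 1×1 + 2×1 = 6; y[1] = 1×1 + 1×3 + 2×1 = 6; y[2] = 1×1 + 1×1 + 2×3 = 8. Result: [6, 6, 8]

[6, 6, 8]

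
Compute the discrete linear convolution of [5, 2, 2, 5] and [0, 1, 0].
y[0] = 5×0 = 0; y[1] = 5×1 + 2×0 = 5; y[2] = 5×0 + 2×1 + 2×0 = 2; y[3] = 2×0 + 2×1 + 5×0 = 2; y[4] = 2×0 + 5×1 = 5; y[5] = 5×0 = 0

[0, 5, 2, 2, 5, 0]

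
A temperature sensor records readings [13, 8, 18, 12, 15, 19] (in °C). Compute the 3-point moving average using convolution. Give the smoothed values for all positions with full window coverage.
3-point moving average kernel = [1, 1, 1]. Apply in 'valid' mode (full window coverage): avg[0] = (13 + 8 + 18) / 3 = 13.0; avg[1] = (8 + 18 + 12) / 3 = 12.67; avg[2] = (18 + 12 + 15) / 3 = 15.0; avg[3] = (12 + 15 + 19) / 3 = 15.33. Smoothed values: [13.0, 12.67, 15.0, 15.33]

[13.0, 12.67, 15.0, 15.33]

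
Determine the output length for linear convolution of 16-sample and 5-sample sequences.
Linear/full convolution length: m + n - 1 = 16 + 5 - 1 = 20

20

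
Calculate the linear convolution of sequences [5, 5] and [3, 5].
y[0] = 5×3 = 15; y[1] = 5×5 + 5×3 = 40; y[2] = 5×5 = 25

[15, 40, 25]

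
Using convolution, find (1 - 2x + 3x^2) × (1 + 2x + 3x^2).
Ascending coefficients: a = [1, -2, 3], b = [1, 2, 3]. c[0] = 1×1 = 1; c[1] = 1×2 + -2×1 = 0; c[2] = 1×3 + -2×2 + 3×1 = 2; c[3] = -2×3 + 3×2 = 0; c[4] = 3×3 = 9. Result coefficients: [1, 0, 2, 0, 9] → 1 + 2x^2 + 9x^4

1 + 2x^2 + 9x^4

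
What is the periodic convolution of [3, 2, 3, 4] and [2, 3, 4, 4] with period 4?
Use y[k] = Σ_j u[j]·v[(k-j) mod 4]. y[0] = 3×2 + 2×4 + 3×4 + 4×3 = 38; y[1] = 3×3 + 2×2 + 3×4 + 4×4 = 41; y[2] = 3×4 + 2×3 + 3×2 + 4×4 = 40; y[3] = 3×4 + 2×4 + 3×3 + 4×2 = 37. Result: [38, 41, 40, 37]

[38, 41, 40, 37]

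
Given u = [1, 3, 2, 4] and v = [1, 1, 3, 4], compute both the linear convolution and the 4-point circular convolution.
Linear: y_lin[0] = 1×1 = 1; y_lin[1] = 1×1 + 3×1 = 4; y_lin[2] = 1×3 + 3×1 + 2×1 = 8; y_lin[3] = 1×4 + 3×3 + 2×1 + 4×1 = 19; y_lin[4] = 3×4 + 2×3 + 4×1 = 22; y_lin[5] = 2×4 + 4×3 = 20; y_lin[6] = 4×4 = 16 → [1, 4, 8, 19, 22, 20, 16]. Circular (length 4): y[0] = 1×1 + 3×4 + 2×3 + 4×1 = 23; y[1] = 1×1 + 3×1 + 2×4 + 4×3 = 24; y[2] = 1×3 + 3×1 + 2×1 + 4×4 = 24; y[3] = 1×4 + 3×3 + 2×1 + 4×1 = 19 → [23, 24, 24, 19]

Linear: [1, 4, 8, 19, 22, 20, 16], Circular: [23, 24, 24, 19]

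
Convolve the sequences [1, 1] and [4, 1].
y[0] = 1×4 = 4; y[1] = 1×1 + 1×4 = 5; y[2] = 1×1 = 1

[4, 5, 1]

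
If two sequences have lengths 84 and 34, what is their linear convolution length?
Linear/full convolution length: m + n - 1 = 84 + 34 - 1 = 117

117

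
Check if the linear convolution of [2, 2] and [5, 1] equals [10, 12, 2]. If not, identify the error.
Recompute linear convolution of [2, 2] and [5, 1]: y[0] = 2×5 = 10; y[1] = 2×1 + 2×5 = 12; y[2] = 2×1 = 2 → [10, 12, 2]. Given [10, 12, 2] matches, so answer: Yes

Yes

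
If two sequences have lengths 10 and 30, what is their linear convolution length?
Linear/full convolution length: m + n - 1 = 10 + 30 - 1 = 39

39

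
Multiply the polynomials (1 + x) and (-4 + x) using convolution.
Ascending coefficients: a = [1, 1], b = [-4, 1]. c[0] = 1×-4 = -4; c[1] = 1×1 + 1×-4 = -3; c[2] = 1×1 = 1. Result coefficients: [-4, -3, 1] → -4 - 3x + x^2

-4 - 3x + x^2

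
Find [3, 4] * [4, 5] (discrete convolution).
y[0] = 3×4 = 12; y[1] = 3×5 + 4×4 = 31; y[2] = 4×5 = 20

[12, 31, 20]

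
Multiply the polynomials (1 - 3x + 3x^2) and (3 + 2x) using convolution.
Ascending coefficients: a = [1, -3, 3], b = [3, 2]. c[0] = 1×3 = 3; c[1] = 1×2 + -3×3 = -7; c[2] = -3×2 + 3×3 = 3; c[3] = 3×2 = 6. Result coefficients: [3, -7, 3, 6] → 3 - 7x + 3x^2 + 6x^3

3 - 7x + 3x^2 + 6x^3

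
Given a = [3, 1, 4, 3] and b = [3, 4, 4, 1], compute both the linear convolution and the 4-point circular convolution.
Linear: y_lin[0] = 3×3 = 9; y_lin[1] = 3×4 + 1×3 = 15; y_lin[2] = 3×4 + 1×4 + 4×3 = 28; y_lin[3] = 3×1 + 1×4 + 4×4 + 3×3 = 32; y_lin[4] = 1×1 + 4×4 + 3×4 = 29; y_lin[5] = 4×1 + 3×4 = 16; y_lin[6] = 3×1 = 3 → [9, 15, 28, 32, 29, 16, 3]. Circular (length 4): y[0] = 3×3 + 1×1 + 4×4 + 3×4 = 38; y[1] = 3×4 + 1×3 + 4×1 + 3×4 = 31; y[2] = 3×4 + 1×4 + 4×3 + 3×1 = 31; y[3] = 3×1 + 1×4 + 4×4 + 3×3 = 32 → [38, 31, 31, 32]

Linear: [9, 15, 28, 32, 29, 16, 3], Circular: [38, 31, 31, 32]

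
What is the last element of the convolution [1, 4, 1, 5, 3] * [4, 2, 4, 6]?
Use y[k] = Σ_i a[i]·b[k-i] at k=7. y[7] = 3×6 = 18

18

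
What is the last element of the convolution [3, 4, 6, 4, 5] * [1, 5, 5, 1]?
Use y[k] = Σ_i a[i]·b[k-i] at k=7. y[7] = 5×1 = 5

5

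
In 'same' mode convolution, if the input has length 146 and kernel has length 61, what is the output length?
'Same' mode returns an output with the same length as the input: 146

146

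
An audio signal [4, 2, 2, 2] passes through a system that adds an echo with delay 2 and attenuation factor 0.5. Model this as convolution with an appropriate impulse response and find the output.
Direct-path + delayed-attenuated-path model → impulse response h = [1, 0, 0.5] (1 at lag 0, 0.5 at lag 2). Output y[n] = x[n] + 0.5·x[n - 2] (with x[n] = 0 outside 0..3): y[0] = 4 + 0.5×0 = 4; y[1] = 2 + 0.5×0 = 2; y[2] = 2 + 0.5×4 = 4.0; y[3] = 2 + 0.5×2 = 3.0; y[4] = 0 + 0.5×2 = 1.0; y[5] = 0 + 0.5×2 = 1.0. So y = [4, 2, 4.0, 3.0, 1.0, 1.0]

[4, 2, 4.0, 3.0, 1.0, 1.0]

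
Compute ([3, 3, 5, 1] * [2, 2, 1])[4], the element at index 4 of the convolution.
Use y[k] = Σ_i a[i]·b[k-i] at k=4. y[4] = 5×1 + 1×2 = 7

7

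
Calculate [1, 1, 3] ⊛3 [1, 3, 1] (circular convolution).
Use y[k] = Σ_j a[j]·b[(k-j) mod 3]. y[0] = 1×1 + 1×1 + 3×3 = 11; y[1] = 1×3 + 1×1 + 3×1 = 7; y[2] = 1×1 + 1×3 + 3×1 = 7. Result: [11, 7, 7]

[11, 7, 7]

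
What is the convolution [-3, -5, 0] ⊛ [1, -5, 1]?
y[0] = -3×1 = -3; y[1] = -3×-5 + -5×1 = 10; y[2] = -3×1 + -5×-5 + 0×1 = 22; y[3] = -5×1 + 0×-5 = -5; y[4] = 0×1 = 0

[-3, 10, 22, -5, 0]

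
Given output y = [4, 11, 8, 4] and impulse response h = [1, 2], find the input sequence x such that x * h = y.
Deconvolve y=[4, 11, 8, 4] by h=[1, 2]. Since h[0]=1, solve forward: x[0] = y[0] / 1 = 4; x[1] = (y[1] - 4×2) / 1 = 3; x[2] = (y[2] - 3×2) / 1 = 2. So x = [4, 3, 2]. Check by forward convolution: y[0] = 4×1 = 4; y[1] = 4×2 + 3×1 = 11; y[2] = 3×2 + 2×1 = 8; y[3] = 2×2 = 4

[4, 3, 2]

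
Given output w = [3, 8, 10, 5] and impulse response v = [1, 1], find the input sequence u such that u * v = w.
Deconvolve w=[3, 8, 10, 5] by v=[1, 1]. Since v[0]=1, solve forward: u[0] = w[0] / 1 = 3; u[1] = (w[1] - 3×1) / 1 = 5; u[2] = (w[2] - 5×1) / 1 = 5. So u = [3, 5, 5]. Check by forward convolution: w[0] = 3×1 = 3; w[1] = 3×1 + 5×1 = 8; w[2] = 5×1 + 5×1 = 10; w[3] = 5×1 = 5

[3, 5, 5]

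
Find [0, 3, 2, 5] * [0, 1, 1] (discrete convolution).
y[0] = 0×0 = 0; y[1] = 0×1 + 3×0 = 0; y[2] = 0×1 + 3×1 + 2×0 = 3; y[3] = 3×1 + 2×1 + 5×0 = 5; y[4] = 2×1 + 5×1 = 7; y[5] = 5×1 = 5

[0, 0, 3, 5, 7, 5]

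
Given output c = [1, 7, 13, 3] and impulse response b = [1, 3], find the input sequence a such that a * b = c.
Deconvolve c=[1, 7, 13, 3] by b=[1, 3]. Since b[0]=1, solve forward: a[0] = c[0] / 1 = 1; a[1] = (c[1] - 1×3) / 1 = 4; a[2] = (c[2] - 4×3) / 1 = 1. So a = [1, 4, 1]. Check by forward convolution: c[0] = 1×1 = 1; c[1] = 1×3 + 4×1 = 7; c[2] = 4×3 + 1×1 = 13; c[3] = 1×3 = 3

[1, 4, 1]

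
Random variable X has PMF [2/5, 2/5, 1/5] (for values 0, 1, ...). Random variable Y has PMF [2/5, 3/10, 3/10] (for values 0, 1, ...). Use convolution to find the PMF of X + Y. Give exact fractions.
P(X+Y=k) = Σ_i P(X=i)·P(Y=k-i) — a convolution of [2/5, 2/5, 1/5] and [2/5, 3/10, 3/10]. P(X+Y=0) = (2/5)×(2/5) = 4/25; P(X+Y=1) = (2/5)×(3/10) + (2/5)×(2/5) = 3/25 + 4/25 = 7/25; P(X+Y=2) = (2/5)×(3/10) + (2/5)×(3/10) + (1/5)×(2/5) = 3/25 + 3/25 + 2/25 = 8/25; P(X+Y=3) = (2/5)×(3/10) + (1/5)×(3/10) = 3/25 + 3/50 = 9/50; P(X+Y=4) = (1/5)×(3/10) = 3/50. PMF: [4/25, 7/25, 8/25, 9/50, 3/50] (sums to 1 ✓)

[4/25, 7/25, 8/25, 9/50, 3/50]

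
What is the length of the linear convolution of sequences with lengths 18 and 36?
Linear/full convolution length: m + n - 1 = 18 + 36 - 1 = 53

53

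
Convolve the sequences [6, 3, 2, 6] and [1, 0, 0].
y[0] = 6×1 = 6; y[1] = 6×0 + 3×1 = 3; y[2] = 6×0 + 3×0 + 2×1 = 2; y[3] = 3×0 + 2×0 + 6×1 = 6; y[4] = 2×0 + 6×0 = 0; y[5] = 6×0 = 0

[6, 3, 2, 6, 0, 0]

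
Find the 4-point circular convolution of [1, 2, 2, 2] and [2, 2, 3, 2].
Use y[k] = Σ_j s[j]·t[(k-j) mod 4]. y[0] = 1×2 + 2×2 + 2×3 + 2×2 = 16; y[1] = 1×2 + 2×2 + 2×2 + 2×3 = 16; y[2] = 1×3 + 2×2 + 2×2 + 2×2 = 15; y[3] = 1×2 + 2×3 + 2×2 + 2×2 = 16. Result: [16, 16, 15, 16]

[16, 16, 15, 16]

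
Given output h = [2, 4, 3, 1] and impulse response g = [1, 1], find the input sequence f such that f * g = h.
Deconvolve h=[2, 4, 3, 1] by g=[1, 1]. Since g[0]=1, solve forward: f[0] = h[0] / 1 = 2; f[1] = (h[1] - 2×1) / 1 = 2; f[2] = (h[2] - 2×1) / 1 = 1. So f = [2, 2, 1]. Check by forward convolution: h[0] = 2×1 = 2; h[1] = 2×1 + 2×1 = 4; h[2] = 2×1 + 1×1 = 3; h[3] = 1×1 = 1

[2, 2, 1]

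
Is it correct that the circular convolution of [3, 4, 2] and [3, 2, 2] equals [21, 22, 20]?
Recompute circular convolution of [3, 4, 2] and [3, 2, 2]: y[0] = 3×3 + 4×2 + 2×2 = 21; y[1] = 3×2 + 4×3 + 2×2 = 22; y[2] = 3×2 + 4×2 + 2×3 = 20 → [21, 22, 20]. Given [21, 22, 20] matches, so answer: Yes

Yes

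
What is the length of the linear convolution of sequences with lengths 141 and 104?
Linear/full convolution length: m + n - 1 = 141 + 104 - 1 = 244

244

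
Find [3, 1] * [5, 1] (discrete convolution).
y[0] = 3×5 = 15; y[1] = 3×1 + 1×5 = 8; y[2] = 1×1 = 1

[15, 8, 1]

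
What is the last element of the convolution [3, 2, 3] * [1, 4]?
Use y[k] = Σ_i a[i]·b[k-i] at k=3. y[3] = 3×4 = 12

12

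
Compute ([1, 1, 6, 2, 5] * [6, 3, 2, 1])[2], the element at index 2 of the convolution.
Use y[k] = Σ_i a[i]·b[k-i] at k=2. y[2] = 1×2 + 1×3 + 6×6 = 41

41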